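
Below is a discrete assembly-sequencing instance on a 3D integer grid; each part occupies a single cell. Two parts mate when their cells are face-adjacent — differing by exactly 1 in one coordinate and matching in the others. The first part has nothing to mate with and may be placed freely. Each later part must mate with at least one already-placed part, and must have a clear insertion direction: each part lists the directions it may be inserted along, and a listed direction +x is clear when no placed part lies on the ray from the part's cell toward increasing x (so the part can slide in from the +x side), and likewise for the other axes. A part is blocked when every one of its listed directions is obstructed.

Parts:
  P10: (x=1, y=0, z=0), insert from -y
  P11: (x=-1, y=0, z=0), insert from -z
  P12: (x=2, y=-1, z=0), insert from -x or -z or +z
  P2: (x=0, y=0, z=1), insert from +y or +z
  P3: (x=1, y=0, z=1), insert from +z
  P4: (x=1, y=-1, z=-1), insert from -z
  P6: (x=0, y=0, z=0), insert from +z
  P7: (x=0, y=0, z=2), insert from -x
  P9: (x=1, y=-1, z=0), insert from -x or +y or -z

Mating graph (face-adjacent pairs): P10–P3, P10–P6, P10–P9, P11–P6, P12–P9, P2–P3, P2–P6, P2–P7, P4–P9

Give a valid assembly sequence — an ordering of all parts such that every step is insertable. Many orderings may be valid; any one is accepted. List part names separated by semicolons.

P6; P11; P2; P3; P7; P10; P9; P4; P12

1. P6@(0, 0, 0) [+z clear] — {P6}
2. P11@(-1, 0, 0) [-z clear] — {P11, P6}
3. P2@(0, 0, 1) [+y clear] — {P11, P2, P6}
4. P3@(1, 0, 1) [+z clear] — {P11, P2, P3, P6}
5. P7@(0, 0, 2) [-x clear] — {P11, P2, P3, P6, P7}
6. P10@(1, 0, 0) [-y clear] — {P10, P11, P2, P3, P6, P7}
7. P9@(1, -1, 0) [-x clear] — {P10, P11, P2, P3, P6, P7, P9}
8. P4@(1, -1, -1) [-z clear] — {P10, P11, P2, P3, P4, P6, P7, P9}
9. P12@(2, -1, 0) [-z clear] — {P10, P11, P12, P2, P3, P4, P6, P7, P9}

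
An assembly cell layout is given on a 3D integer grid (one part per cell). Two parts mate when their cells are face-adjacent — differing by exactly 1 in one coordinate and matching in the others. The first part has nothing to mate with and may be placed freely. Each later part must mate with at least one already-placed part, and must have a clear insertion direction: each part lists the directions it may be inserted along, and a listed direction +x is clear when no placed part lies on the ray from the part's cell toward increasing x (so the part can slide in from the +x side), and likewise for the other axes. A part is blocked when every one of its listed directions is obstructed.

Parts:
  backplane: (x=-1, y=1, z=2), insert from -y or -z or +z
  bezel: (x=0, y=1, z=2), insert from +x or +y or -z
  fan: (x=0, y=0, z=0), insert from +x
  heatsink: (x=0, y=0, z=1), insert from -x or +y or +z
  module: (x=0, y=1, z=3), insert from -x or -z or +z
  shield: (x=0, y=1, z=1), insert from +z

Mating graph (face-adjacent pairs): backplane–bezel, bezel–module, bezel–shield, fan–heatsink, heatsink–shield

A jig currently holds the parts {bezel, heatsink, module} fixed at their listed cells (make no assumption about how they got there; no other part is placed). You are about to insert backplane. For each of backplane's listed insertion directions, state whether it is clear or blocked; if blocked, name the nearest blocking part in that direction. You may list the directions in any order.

+z: clear; -y: clear; -z: clear

-y: ray from backplane(-1, 1, 2) has no placed part ⇒ clear
-z: ray from backplane(-1, 1, 2) has no placed part ⇒ clear
+z: ray from backplane(-1, 1, 2) has no placed part ⇒ clear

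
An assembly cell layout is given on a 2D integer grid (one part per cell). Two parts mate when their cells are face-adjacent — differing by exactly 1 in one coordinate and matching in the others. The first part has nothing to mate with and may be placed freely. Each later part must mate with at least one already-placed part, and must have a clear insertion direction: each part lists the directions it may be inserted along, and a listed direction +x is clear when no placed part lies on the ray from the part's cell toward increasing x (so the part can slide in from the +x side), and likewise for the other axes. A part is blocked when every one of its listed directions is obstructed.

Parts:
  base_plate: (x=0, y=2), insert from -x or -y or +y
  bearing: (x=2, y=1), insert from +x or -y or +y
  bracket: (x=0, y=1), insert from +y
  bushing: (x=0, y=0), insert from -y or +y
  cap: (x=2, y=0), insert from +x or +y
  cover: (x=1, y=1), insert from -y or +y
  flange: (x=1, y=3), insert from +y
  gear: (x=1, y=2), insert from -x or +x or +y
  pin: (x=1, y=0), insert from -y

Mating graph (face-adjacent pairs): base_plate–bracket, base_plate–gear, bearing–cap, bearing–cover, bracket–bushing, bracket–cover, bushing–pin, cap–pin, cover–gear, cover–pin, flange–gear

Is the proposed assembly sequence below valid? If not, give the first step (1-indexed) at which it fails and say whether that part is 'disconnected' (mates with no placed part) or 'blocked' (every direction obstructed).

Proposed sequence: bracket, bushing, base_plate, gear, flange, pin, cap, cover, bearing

1. bracket@(0, 1) [+y clear] — {bracket}
2. bushing@(0, 0) [-y clear] — {bracket, bushing}
3. base_plate@(0, 2) [-x clear] — {base_plate, bracket, bushing}
4. gear@(1, 2) [+x clear] — {base_plate, bracket, bushing, gear}
5. flange@(1, 3) [+y clear] — {base_plate, bracket, bushing, flange, gear}
6. pin@(1, 0) [-y clear] — {base_plate, bracket, bushing, flange, gear, pin}
7. cap@(2, 0) [+x clear] — {base_plate, bracket, bushing, cap, flange, gear, pin}
8. cover@(1, 1) — -y/+y all obstructed ⇒ blocked

Invalid at step 8 (blocked)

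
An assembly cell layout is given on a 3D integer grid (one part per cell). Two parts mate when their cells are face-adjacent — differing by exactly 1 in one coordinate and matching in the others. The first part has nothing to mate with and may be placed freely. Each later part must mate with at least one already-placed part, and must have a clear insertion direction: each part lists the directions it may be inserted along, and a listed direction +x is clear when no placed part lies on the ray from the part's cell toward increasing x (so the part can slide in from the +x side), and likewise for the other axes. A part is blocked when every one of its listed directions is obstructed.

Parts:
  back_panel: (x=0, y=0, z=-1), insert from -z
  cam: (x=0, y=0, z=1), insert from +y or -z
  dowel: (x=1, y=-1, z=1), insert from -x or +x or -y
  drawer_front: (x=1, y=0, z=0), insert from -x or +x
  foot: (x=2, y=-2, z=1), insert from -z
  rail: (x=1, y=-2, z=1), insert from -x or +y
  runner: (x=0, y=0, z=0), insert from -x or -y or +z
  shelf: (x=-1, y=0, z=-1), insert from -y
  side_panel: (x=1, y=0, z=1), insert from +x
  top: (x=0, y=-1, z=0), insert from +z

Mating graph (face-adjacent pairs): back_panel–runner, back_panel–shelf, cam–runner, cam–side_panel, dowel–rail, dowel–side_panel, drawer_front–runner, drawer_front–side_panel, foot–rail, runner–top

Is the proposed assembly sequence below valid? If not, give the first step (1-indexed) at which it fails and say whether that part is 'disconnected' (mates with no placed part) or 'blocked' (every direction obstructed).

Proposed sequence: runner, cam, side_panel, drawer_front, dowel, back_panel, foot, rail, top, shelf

1. runner@(0, 0, 0) [-x clear] — {runner}
2. cam@(0, 0, 1) [+y clear] — {cam, runner}
3. side_panel@(1, 0, 1) [+x clear] — {cam, runner, side_panel}
4. drawer_front@(1, 0, 0) [+x clear] — {cam, drawer_front, runner, side_panel}
5. dowel@(1, -1, 1) [-x clear] — {cam, dowel, drawer_front, runner, side_panel}
6. back_panel@(0, 0, -1) [-z clear] — {back_panel, cam, dowel, drawer_front, runner, side_panel}
7. foot@(2, -2, 1) — no placed neighbour ⇒ disconnected

Invalid at step 7 (disconnected)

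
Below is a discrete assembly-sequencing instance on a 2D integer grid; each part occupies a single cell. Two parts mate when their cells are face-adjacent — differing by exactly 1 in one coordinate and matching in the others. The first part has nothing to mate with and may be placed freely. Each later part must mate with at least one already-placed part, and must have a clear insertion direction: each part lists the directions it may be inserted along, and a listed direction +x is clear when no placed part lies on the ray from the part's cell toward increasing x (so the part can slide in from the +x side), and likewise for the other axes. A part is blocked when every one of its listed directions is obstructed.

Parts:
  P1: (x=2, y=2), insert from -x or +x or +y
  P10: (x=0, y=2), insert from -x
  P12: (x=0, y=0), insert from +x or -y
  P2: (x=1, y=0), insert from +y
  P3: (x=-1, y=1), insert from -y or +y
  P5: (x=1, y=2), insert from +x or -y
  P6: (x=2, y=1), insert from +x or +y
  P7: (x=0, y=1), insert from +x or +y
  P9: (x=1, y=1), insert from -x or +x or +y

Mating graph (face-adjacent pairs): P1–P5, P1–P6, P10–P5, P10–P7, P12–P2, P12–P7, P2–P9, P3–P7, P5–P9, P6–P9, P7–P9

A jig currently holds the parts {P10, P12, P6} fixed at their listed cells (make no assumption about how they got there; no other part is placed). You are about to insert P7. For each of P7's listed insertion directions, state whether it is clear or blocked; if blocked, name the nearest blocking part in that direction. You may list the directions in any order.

+x: blocked by P6; +y: blocked by P10

+x: nearest on ray is P6@(2, 1) ⇒ blocked
+y: nearest on ray is P10@(0, 2) ⇒ blocked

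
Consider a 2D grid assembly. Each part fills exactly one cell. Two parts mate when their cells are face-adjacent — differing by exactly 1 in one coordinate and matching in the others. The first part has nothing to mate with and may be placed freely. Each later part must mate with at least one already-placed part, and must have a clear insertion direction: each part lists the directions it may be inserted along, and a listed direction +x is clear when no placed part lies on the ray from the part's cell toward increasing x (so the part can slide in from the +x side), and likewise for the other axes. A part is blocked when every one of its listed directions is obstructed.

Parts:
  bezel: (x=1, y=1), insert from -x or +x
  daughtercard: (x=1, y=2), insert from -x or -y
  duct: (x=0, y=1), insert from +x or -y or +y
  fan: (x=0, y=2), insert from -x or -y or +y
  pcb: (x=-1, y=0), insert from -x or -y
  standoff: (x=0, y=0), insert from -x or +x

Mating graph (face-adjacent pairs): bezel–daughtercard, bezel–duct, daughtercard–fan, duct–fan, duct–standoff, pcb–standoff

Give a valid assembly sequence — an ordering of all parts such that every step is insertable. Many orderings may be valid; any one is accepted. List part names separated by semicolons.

1. pcb@(-1, 0) [-x clear] — {pcb}
2. standoff@(0, 0) [+x clear] — {pcb, standoff}
3. duct@(0, 1) [+x clear] — {duct, pcb, standoff}
4. fan@(0, 2) [-x clear] — {duct, fan, pcb, standoff}
5. daughtercard@(1, 2) [-y clear] — {daughtercard, duct, fan, pcb, standoff}
6. bezel@(1, 1) [+x clear] — {bezel, daughtercard, duct, fan, pcb, standoff}

pcb; standoff; duct; fan; daughtercard; bezel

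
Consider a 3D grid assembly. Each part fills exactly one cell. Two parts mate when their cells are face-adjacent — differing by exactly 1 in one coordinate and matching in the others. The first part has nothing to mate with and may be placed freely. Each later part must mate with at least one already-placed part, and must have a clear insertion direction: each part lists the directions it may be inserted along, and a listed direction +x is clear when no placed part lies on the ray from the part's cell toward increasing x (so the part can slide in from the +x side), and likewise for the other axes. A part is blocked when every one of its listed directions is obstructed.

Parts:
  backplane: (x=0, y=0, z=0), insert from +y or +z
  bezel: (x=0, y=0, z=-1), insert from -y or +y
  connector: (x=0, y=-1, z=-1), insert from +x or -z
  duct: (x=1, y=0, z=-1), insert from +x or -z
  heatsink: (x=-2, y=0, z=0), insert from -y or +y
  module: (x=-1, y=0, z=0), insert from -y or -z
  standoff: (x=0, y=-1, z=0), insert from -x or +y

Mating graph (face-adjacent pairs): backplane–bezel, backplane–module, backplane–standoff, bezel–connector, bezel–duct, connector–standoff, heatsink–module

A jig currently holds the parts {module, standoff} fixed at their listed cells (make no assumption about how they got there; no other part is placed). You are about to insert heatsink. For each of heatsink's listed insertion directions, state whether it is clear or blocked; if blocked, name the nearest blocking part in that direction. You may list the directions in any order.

+y: clear; -y: clear

-y: ray from heatsink(-2, 0, 0) has no placed part ⇒ clear
+y: ray from heatsink(-2, 0, 0) has no placed part ⇒ clear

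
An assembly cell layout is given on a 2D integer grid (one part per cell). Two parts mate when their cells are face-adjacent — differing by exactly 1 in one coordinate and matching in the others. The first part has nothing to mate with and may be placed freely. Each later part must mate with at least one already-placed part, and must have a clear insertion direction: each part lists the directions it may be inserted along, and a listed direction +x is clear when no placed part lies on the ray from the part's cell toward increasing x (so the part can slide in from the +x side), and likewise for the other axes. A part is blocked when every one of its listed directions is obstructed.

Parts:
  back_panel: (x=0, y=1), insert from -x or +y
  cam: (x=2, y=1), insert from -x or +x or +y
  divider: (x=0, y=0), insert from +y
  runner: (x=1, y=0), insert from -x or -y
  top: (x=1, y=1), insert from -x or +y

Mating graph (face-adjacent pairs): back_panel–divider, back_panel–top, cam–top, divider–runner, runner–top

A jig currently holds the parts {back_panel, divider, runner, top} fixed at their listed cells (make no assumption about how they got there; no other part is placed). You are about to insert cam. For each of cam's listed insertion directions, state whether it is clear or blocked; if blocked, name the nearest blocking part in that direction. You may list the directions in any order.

-x: nearest on ray is top@(1, 1) ⇒ blocked
+x: ray from cam(2, 1) has no placed part ⇒ clear
+y: ray from cam(2, 1) has no placed part ⇒ clear

+x: clear; +y: clear; -x: blocked by top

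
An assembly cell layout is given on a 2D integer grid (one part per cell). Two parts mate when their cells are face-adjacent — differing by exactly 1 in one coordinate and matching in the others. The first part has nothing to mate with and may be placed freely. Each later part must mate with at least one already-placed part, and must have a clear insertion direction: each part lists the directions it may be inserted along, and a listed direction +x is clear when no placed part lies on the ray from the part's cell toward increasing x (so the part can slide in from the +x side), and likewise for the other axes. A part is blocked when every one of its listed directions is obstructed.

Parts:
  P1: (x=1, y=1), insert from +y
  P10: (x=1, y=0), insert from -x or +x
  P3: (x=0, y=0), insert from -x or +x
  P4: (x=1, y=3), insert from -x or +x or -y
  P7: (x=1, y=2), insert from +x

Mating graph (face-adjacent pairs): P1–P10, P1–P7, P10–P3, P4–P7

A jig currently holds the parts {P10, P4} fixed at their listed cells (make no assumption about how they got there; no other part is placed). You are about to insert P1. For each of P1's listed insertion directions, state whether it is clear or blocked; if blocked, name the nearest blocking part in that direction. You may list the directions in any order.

+y: nearest on ray is P4@(1, 3) ⇒ blocked

+y: blocked by P4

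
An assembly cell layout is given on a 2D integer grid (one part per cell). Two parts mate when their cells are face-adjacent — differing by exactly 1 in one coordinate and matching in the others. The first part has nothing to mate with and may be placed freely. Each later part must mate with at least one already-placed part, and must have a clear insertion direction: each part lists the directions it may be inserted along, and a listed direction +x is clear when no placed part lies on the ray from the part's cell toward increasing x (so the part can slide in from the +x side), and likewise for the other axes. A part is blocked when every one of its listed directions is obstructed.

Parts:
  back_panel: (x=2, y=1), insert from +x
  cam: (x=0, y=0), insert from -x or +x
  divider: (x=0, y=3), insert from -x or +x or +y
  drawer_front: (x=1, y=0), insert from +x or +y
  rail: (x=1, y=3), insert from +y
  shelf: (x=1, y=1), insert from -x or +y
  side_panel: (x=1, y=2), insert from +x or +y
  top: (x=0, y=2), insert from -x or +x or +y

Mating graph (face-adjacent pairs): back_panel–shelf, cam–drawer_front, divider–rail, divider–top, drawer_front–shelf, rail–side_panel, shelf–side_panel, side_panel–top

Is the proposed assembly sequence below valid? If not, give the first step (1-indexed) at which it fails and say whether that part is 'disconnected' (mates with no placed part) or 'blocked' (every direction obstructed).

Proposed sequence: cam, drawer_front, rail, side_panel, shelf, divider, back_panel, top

1. cam@(0, 0) [-x clear] — {cam}
2. drawer_front@(1, 0) [+x clear] — {cam, drawer_front}
3. rail@(1, 3) — no placed neighbour ⇒ disconnected

Invalid at step 3 (disconnected)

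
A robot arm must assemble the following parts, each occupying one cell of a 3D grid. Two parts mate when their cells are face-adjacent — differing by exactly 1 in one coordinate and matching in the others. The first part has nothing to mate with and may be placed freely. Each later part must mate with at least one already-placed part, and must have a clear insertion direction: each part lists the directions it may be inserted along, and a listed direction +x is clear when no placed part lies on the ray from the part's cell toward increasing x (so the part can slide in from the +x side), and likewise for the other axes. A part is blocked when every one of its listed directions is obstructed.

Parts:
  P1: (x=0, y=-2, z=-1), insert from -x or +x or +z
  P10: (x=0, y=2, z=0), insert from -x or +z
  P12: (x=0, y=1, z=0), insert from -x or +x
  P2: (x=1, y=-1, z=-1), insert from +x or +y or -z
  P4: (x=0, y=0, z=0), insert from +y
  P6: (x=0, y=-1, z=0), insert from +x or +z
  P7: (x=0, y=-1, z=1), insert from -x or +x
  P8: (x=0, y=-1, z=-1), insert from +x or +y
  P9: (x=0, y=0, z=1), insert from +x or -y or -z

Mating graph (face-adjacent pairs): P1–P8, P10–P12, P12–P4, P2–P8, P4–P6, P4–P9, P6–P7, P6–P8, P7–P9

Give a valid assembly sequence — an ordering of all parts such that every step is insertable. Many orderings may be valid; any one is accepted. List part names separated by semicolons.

1. P8@(0, -1, -1) [+x clear] — {P8}
2. P6@(0, -1, 0) [+x clear] — {P6, P8}
3. P1@(0, -2, -1) [-x clear] — {P1, P6, P8}
4. P4@(0, 0, 0) [+y clear] — {P1, P4, P6, P8}
5. P12@(0, 1, 0) [-x clear] — {P1, P12, P4, P6, P8}
6. P10@(0, 2, 0) [-x clear] — {P1, P10, P12, P4, P6, P8}
7. P9@(0, 0, 1) [+x clear] — {P1, P10, P12, P4, P6, P8, P9}
8. P7@(0, -1, 1) [-x clear] — {P1, P10, P12, P4, P6, P7, P8, P9}
9. P2@(1, -1, -1) [+x clear] — {P1, P10, P12, P2, P4, P6, P7, P8, P9}

P8; P6; P1; P4; P12; P10; P9; P7; P2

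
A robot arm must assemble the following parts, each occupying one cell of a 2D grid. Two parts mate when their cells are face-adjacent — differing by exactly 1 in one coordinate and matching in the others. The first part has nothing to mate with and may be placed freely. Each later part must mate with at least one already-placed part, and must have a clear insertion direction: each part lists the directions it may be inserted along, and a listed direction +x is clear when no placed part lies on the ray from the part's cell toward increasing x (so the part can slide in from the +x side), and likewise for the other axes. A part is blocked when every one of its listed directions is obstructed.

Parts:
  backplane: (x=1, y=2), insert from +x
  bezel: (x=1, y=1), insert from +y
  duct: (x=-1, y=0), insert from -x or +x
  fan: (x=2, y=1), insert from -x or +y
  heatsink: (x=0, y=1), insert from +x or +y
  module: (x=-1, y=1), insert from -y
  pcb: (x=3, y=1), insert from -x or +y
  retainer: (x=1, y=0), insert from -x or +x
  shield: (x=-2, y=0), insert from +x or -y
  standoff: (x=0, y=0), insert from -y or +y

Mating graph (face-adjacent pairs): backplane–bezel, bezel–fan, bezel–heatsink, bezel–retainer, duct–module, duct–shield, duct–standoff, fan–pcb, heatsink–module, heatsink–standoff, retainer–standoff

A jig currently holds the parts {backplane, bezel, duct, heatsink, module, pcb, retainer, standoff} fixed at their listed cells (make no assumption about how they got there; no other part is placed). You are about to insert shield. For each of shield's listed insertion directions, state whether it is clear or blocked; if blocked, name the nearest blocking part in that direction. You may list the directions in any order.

+x: nearest on ray is duct@(-1, 0) ⇒ blocked
-y: ray from shield(-2, 0) has no placed part ⇒ clear

+x: blocked by duct; -y: clear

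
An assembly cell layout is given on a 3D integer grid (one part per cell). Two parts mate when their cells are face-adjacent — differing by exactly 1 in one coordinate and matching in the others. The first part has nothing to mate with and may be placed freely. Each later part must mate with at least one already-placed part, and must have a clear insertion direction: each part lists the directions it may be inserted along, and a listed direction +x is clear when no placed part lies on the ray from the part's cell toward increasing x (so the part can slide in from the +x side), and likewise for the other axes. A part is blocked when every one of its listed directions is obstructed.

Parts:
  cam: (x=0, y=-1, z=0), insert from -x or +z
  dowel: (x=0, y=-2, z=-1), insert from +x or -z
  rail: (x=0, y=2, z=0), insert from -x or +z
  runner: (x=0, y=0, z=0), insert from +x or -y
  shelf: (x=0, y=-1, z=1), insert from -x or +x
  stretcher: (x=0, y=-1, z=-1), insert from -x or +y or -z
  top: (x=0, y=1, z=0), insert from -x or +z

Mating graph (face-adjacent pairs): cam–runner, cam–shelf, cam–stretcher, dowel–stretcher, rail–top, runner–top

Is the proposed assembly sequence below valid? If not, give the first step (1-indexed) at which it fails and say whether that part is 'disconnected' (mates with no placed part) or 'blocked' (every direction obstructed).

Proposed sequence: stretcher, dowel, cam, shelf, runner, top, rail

Valid

1. stretcher@(0, -1, -1) [-x clear] — {stretcher}
2. dowel@(0, -2, -1) [+x clear] — {dowel, stretcher}
3. cam@(0, -1, 0) [-x clear] — {cam, dowel, stretcher}
4. shelf@(0, -1, 1) [-x clear] — {cam, dowel, shelf, stretcher}
5. runner@(0, 0, 0) [+x clear] — {cam, dowel, runner, shelf, stretcher}
6. top@(0, 1, 0) [-x clear] — {cam, dowel, runner, shelf, stretcher, top}
7. rail@(0, 2, 0) [-x clear] — {cam, dowel, rail, runner, shelf, stretcher, top}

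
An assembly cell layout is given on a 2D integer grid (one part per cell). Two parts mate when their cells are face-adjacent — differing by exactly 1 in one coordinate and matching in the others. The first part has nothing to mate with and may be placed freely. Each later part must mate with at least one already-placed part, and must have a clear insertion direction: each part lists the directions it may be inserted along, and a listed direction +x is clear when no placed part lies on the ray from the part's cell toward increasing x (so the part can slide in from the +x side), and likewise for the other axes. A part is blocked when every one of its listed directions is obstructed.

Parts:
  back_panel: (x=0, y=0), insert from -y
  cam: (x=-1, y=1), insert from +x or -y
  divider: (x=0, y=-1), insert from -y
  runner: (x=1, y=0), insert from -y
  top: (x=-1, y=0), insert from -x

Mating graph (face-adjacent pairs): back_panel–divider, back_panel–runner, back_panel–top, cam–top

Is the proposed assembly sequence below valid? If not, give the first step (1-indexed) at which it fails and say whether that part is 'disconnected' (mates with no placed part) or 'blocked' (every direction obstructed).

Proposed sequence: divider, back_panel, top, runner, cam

1. divider@(0, -1) [-y clear] — {divider}
2. back_panel@(0, 0) — -y all obstructed ⇒ blocked

Invalid at step 2 (blocked)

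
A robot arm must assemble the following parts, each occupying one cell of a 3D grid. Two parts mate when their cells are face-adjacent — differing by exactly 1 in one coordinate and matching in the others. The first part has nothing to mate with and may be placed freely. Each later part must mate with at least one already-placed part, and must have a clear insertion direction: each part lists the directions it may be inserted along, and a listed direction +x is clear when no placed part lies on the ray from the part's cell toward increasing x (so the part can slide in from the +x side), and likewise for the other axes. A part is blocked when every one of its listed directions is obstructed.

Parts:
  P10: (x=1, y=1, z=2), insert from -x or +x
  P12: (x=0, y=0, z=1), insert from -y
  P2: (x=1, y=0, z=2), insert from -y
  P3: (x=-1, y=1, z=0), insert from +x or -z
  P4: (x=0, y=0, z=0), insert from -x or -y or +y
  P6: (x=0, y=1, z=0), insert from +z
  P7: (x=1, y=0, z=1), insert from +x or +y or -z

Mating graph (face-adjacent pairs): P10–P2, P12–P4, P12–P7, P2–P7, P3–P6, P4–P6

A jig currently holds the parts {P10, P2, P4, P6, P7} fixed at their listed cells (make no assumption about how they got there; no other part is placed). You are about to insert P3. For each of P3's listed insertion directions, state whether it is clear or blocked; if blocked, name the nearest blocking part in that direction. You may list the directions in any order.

+x: blocked by P6; -z: clear

+x: nearest on ray is P6@(0, 1, 0) ⇒ blocked
-z: ray from P3(-1, 1, 0) has no placed part ⇒ clear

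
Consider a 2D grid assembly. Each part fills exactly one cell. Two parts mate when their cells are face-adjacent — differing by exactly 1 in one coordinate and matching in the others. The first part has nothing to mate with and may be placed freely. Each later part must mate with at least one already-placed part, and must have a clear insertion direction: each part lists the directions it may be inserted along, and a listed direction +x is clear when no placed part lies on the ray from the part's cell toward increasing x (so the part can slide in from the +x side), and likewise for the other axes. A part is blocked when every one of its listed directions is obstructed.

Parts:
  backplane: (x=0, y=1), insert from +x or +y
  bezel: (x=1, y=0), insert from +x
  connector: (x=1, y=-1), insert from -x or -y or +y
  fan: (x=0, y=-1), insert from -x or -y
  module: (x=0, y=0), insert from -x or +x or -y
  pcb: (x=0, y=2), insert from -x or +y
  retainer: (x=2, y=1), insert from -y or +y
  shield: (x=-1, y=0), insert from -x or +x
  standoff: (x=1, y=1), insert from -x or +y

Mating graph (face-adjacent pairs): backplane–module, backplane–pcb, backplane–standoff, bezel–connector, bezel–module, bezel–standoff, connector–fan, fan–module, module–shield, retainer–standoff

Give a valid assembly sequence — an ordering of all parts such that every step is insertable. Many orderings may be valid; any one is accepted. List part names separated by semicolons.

shield; module; backplane; standoff; retainer; pcb; bezel; connector; fan

1. shield@(-1, 0) [-x clear] — {shield}
2. module@(0, 0) [+x clear] — {module, shield}
3. backplane@(0, 1) [+x clear] — {backplane, module, shield}
4. standoff@(1, 1) [+y clear] — {backplane, module, shield, standoff}
5. retainer@(2, 1) [-y clear] — {backplane, module, retainer, shield, standoff}
6. pcb@(0, 2) [-x clear] — {backplane, module, pcb, retainer, shield, standoff}
7. bezel@(1, 0) [+x clear] — {backplane, bezel, module, pcb, retainer, shield, standoff}
8. connector@(1, -1) [-x clear] — {backplane, bezel, connector, module, pcb, retainer, shield, standoff}
9. fan@(0, -1) [-x clear] — {backplane, bezel, connector, fan, module, pcb, retainer, shield, standoff}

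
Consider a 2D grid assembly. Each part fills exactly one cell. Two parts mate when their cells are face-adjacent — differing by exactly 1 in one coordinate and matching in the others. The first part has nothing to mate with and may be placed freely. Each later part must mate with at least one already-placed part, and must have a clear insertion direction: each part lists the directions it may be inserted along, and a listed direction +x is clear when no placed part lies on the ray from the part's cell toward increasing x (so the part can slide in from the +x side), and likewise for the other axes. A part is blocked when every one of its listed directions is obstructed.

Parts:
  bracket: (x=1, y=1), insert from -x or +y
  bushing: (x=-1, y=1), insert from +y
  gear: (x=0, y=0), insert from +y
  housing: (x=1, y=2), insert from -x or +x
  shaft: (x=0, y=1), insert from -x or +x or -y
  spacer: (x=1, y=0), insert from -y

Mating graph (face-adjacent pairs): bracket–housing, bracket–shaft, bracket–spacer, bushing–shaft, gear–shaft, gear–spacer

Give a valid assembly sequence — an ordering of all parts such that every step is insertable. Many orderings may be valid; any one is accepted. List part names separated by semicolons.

1. bracket@(1, 1) [-x clear] — {bracket}
2. housing@(1, 2) [-x clear] — {bracket, housing}
3. spacer@(1, 0) [-y clear] — {bracket, housing, spacer}
4. gear@(0, 0) [+y clear] — {bracket, gear, housing, spacer}
5. shaft@(0, 1) [-x clear] — {bracket, gear, housing, shaft, spacer}
6. bushing@(-1, 1) [+y clear] — {bracket, bushing, gear, housing, shaft, spacer}

bracket; housing; spacer; gear; shaft; bushing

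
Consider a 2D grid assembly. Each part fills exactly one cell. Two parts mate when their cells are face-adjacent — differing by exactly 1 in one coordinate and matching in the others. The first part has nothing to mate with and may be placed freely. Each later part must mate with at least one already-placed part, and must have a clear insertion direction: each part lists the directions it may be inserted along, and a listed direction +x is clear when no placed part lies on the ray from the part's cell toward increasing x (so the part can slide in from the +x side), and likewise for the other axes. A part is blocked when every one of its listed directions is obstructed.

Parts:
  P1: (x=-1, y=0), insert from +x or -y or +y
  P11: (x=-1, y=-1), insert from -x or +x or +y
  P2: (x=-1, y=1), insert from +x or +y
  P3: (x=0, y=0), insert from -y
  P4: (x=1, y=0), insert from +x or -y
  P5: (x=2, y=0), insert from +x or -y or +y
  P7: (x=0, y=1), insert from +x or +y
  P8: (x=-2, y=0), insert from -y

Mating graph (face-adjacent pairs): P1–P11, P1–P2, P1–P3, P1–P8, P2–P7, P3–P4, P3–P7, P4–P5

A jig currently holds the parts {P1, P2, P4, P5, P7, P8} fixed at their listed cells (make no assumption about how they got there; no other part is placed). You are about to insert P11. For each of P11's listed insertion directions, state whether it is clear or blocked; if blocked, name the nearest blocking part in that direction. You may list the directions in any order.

+x: clear; +y: blocked by P1; -x: clear

-x: ray from P11(-1, -1) has no placed part ⇒ clear
+x: ray from P11(-1, -1) has no placed part ⇒ clear
+y: nearest on ray is P1@(-1, 0) ⇒ blocked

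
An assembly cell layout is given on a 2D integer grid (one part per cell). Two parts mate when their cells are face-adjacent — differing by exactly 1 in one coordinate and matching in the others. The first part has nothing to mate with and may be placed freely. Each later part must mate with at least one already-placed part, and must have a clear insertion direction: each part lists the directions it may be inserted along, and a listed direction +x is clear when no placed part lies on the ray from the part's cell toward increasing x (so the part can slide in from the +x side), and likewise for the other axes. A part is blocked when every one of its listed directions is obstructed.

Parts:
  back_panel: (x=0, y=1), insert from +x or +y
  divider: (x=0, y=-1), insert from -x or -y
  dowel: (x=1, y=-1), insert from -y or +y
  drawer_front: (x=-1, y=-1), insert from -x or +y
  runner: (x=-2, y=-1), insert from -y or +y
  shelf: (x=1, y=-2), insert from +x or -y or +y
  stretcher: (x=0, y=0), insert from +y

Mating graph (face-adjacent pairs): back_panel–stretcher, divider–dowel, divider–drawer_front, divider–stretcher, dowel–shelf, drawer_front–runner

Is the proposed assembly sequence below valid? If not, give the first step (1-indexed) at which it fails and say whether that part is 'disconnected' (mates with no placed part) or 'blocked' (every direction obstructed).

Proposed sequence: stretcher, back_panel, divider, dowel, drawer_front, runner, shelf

Valid

1. stretcher@(0, 0) [+y clear] — {stretcher}
2. back_panel@(0, 1) [+x clear] — {back_panel, stretcher}
3. divider@(0, -1) [-x clear] — {back_panel, divider, stretcher}
4. dowel@(1, -1) [-y clear] — {back_panel, divider, dowel, stretcher}
5. drawer_front@(-1, -1) [-x clear] — {back_panel, divider, dowel, drawer_front, stretcher}
6. runner@(-2, -1) [-y clear] — {back_panel, divider, dowel, drawer_front, runner, stretcher}
7. shelf@(1, -2) [+x clear] — {back_panel, divider, dowel, drawer_front, runner, shelf, stretcher}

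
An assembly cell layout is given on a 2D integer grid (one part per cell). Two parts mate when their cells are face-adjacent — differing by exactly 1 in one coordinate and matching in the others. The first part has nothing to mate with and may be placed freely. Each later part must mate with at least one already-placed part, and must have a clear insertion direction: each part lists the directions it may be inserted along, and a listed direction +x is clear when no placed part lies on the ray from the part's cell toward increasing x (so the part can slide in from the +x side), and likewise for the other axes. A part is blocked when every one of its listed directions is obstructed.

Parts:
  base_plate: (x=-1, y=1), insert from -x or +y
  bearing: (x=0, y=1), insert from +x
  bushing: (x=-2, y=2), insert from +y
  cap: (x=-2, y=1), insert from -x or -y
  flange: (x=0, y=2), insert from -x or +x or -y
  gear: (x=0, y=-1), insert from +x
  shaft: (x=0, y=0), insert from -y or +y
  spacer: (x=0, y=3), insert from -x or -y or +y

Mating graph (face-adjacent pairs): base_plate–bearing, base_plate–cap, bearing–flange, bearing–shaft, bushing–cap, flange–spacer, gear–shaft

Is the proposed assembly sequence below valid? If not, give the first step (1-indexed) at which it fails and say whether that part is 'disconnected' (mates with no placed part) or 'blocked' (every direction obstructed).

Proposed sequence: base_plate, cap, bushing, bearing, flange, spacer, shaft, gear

Valid

1. base_plate@(-1, 1) [-x clear] — {base_plate}
2. cap@(-2, 1) [-x clear] — {base_plate, cap}
3. bushing@(-2, 2) [+y clear] — {base_plate, bushing, cap}
4. bearing@(0, 1) [+x clear] — {base_plate, bearing, bushing, cap}
5. flange@(0, 2) [+x clear] — {base_plate, bearing, bushing, cap, flange}
6. spacer@(0, 3) [-x clear] — {base_plate, bearing, bushing, cap, flange, spacer}
7. shaft@(0, 0) [-y clear] — {base_plate, bearing, bushing, cap, flange, shaft, spacer}
8. gear@(0, -1) [+x clear] — {base_plate, bearing, bushing, cap, flange, gear, shaft, spacer}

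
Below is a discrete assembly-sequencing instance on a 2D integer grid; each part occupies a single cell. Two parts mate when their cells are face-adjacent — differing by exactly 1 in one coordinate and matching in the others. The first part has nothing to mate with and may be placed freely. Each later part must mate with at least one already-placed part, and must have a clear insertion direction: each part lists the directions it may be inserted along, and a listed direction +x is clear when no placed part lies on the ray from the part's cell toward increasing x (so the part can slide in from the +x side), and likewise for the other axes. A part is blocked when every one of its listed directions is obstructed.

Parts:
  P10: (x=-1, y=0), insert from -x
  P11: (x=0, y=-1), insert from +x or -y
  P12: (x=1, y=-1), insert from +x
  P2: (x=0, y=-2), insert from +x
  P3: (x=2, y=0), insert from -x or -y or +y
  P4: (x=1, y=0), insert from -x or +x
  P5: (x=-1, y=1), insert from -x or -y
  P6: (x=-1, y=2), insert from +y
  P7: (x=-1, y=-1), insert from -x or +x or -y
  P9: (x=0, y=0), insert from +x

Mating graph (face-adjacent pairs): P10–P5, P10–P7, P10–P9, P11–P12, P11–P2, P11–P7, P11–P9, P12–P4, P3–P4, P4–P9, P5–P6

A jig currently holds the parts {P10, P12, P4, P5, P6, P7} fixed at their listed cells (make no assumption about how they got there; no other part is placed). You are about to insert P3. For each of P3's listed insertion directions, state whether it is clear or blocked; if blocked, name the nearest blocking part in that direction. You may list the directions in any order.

+y: clear; -x: blocked by P4; -y: clear

-x: nearest on ray is P4@(1, 0) ⇒ blocked
-y: ray from P3(2, 0) has no placed part ⇒ clear
+y: ray from P3(2, 0) has no placed part ⇒ clear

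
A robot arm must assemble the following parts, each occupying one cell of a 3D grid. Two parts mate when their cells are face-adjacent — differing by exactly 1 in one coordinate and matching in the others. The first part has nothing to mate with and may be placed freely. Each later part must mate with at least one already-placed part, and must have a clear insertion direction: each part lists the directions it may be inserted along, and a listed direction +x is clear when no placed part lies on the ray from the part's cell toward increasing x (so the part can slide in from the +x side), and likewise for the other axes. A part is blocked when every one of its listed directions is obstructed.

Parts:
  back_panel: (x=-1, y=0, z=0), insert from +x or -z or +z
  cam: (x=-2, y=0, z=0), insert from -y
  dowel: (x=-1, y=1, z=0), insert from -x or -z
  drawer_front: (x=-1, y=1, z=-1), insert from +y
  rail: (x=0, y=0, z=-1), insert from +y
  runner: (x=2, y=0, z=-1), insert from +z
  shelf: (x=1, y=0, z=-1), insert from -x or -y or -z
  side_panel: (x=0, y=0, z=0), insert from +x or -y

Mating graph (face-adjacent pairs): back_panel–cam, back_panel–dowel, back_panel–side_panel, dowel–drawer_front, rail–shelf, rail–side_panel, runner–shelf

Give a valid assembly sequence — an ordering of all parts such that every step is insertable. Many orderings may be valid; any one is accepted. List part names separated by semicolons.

drawer_front; dowel; back_panel; side_panel; cam; rail; shelf; runner

1. drawer_front@(-1, 1, -1) [+y clear] — {drawer_front}
2. dowel@(-1, 1, 0) [-x clear] — {dowel, drawer_front}
3. back_panel@(-1, 0, 0) [+x clear] — {back_panel, dowel, drawer_front}
4. side_panel@(0, 0, 0) [+x clear] — {back_panel, dowel, drawer_front, side_panel}
5. cam@(-2, 0, 0) [-y clear] — {back_panel, cam, dowel, drawer_front, side_panel}
6. rail@(0, 0, -1) [+y clear] — {back_panel, cam, dowel, drawer_front, rail, side_panel}
7. shelf@(1, 0, -1) [-y clear] — {back_panel, cam, dowel, drawer_front, rail, shelf, side_panel}
8. runner@(2, 0, -1) [+z clear] — {back_panel, cam, dowel, drawer_front, rail, runner, shelf, side_panel}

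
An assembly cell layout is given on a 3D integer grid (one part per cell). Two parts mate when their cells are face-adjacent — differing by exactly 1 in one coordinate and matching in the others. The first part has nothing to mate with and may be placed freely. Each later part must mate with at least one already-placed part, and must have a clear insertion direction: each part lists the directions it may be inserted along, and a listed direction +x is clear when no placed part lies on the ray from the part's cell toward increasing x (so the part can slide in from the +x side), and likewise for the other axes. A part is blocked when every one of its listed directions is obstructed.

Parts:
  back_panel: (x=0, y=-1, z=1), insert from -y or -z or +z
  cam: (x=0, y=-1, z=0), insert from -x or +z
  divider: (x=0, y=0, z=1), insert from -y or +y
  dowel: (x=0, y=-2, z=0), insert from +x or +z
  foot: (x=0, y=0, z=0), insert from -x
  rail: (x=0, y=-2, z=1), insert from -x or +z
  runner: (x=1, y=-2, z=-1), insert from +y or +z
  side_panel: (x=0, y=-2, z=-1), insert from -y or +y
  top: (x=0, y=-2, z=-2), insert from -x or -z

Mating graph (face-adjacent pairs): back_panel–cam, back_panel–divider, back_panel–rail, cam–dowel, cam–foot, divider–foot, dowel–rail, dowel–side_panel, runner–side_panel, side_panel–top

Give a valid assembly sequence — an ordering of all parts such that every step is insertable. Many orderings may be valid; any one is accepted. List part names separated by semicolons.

1. runner@(1, -2, -1) [+y clear] — {runner}
2. side_panel@(0, -2, -1) [-y clear] — {runner, side_panel}
3. top@(0, -2, -2) [-x clear] — {runner, side_panel, top}
4. dowel@(0, -2, 0) [+x clear] — {dowel, runner, side_panel, top}
5. cam@(0, -1, 0) [-x clear] — {cam, dowel, runner, side_panel, top}
6. back_panel@(0, -1, 1) [-y clear] — {back_panel, cam, dowel, runner, side_panel, top}
7. foot@(0, 0, 0) [-x clear] — {back_panel, cam, dowel, foot, runner, side_panel, top}
8. rail@(0, -2, 1) [-x clear] — {back_panel, cam, dowel, foot, rail, runner, side_panel, top}
9. divider@(0, 0, 1) [+y clear] — {back_panel, cam, divider, dowel, foot, rail, runner, side_panel, top}

runner; side_panel; top; dowel; cam; back_panel; foot; rail; divider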